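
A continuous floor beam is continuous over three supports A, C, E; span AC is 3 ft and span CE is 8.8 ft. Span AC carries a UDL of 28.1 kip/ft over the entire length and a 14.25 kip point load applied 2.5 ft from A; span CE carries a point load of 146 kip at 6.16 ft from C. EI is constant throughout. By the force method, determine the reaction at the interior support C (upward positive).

Release continuity at C by inserting a hinge; the redundant is the internal moment M_C. The primary structure is two simply-supported spans AC and CE.
End slopes at the hinge C, treating each span as simply supported:
  span AC: UDL 28.1: wL³/(24EI) = 31.61/EI
  span AC: point load 14.25 at a = 2.5: Pab(L + a)/(6LEI) = 5.443/EI
  span CE: point load 146 at a = 6.16: Pab(L + b)/(6LEI) = 514.4/EI
  relative rotation θ_0 = (37.06 + 514.4)/EI = 551.5/EI
A unit hogging moment at C produces rotation L₁/(3EI) + L₂/(3EI) = 3.933/EI.
Compatibility: M_C·(L₁+L₂)/(3EI) = θ_0, giving M_C = 140.2 kip·ft (hogging).
Span AC, ΣM about A with M_C applied at C: R_C^{AC}·3 = 162.1 + 140.2, so R_C^{AC} = 100.8 kip and R_A = 98.55 − 100.8 = -2.211 kip.
Span CE, ΣM about E: R_C^{CE}·8.8 = 385.4 + 140.2, so R_C^{CE} = 59.73 kip and R_E = 146 − 59.73 = 86.27 kip.
R_C = 100.8 + 59.73 = 160.5 kip.

R_C = 160.5 kip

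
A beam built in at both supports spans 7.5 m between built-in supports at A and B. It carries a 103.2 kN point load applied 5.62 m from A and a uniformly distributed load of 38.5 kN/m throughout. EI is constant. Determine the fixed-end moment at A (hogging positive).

M_A = 216.9 kN·m

Release both end moments; the primary structure is a simply-supported span AB with redundants M_A and M_B.
End rotations of the released simple span under the applied load (×1/EI):
  at A: point load 103.2 at a = 5.62: Pab(L + b)/(6LEI) = 227.3/EI
  at B: point load 103.2 at a = 5.62: Pab(L + a)/(6LEI) = 317.9/EI
  at A: UDL 38.5: wL³/(24EI) = 676.8/EI
  at B: UDL 38.5: wL³/(24EI) = 676.8/EI
  θ_A0 = 904/EI,  θ_B0 = 994.7/EI
Flexibility coefficients: a unit moment at one end gives L/(3EI) there and L/(6EI) at the far end, so f₁₁ = f₂₂ = 2.5/EI and f₁₂ = f₂₁ = 1.25/EI.
Compatibility — zero rotation at each built-in end:
  2.5 M_A + 1.25 M_B = 904
  1.25 M_A + 2.5 M_B = 994.7
Solving the pair gives M_A = 216.9 kN·m and M_B = 289.4 kN·m (hogging).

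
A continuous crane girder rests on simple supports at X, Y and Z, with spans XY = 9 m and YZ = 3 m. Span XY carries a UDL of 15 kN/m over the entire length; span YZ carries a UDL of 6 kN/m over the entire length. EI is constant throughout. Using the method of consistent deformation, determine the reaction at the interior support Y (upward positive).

Take M_Y as the redundant. Released structure: two simple spans XY and YZ with a hinge at Y.
Discontinuity in slope at Y on the released structure — sum the simple-span end rotations:
  span XY: UDL 15: wL³/(24EI) = 455.6/EI
  span YZ: UDL 6: wL³/(24EI) = 6.75/EI
  relative rotation θ_0 = (455.6 + 6.75)/EI = 462.4/EI
A unit hogging moment at Y produces rotation L₁/(3EI) + L₂/(3EI) = 4/EI.
Slope continuity at Y: θ_0 = M_Y·4/EI, so M_Y = 462.4/4 = 115.6 kN·m (hogging).
Span XY, ΣM about X with M_Y applied at Y: R_Y^{XY}·9 = 607.5 + 115.6, so R_Y^{XY} = 80.34 kN and R_X = 135 − 80.34 = 54.66 kN.
Span YZ, ΣM about Z: R_Y^{YZ}·3 = 27 + 115.6, so R_Y^{YZ} = 47.53 kN and R_Z = 18 − 47.53 = -29.53 kN.
R_Y = 80.34 + 47.53 = 127.9 kN.

R_Y = 127.9 kN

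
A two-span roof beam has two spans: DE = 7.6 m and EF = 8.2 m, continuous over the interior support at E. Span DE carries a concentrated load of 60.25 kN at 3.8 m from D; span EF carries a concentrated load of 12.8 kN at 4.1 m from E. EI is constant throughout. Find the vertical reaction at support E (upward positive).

Take M_E as the redundant. Released structure: two simple spans DE and EF with a hinge at E.
Rotations at E on the released spans (each span's end-slope, ×1/EI):
  span DE: point load 60.25 at a = 3.8: Pab(L + a)/(6LEI) = 217.5/EI
  span EF: point load 12.8 at a = 4.1: Pab(L + b)/(6LEI) = 53.79/EI
  relative rotation θ_0 = (217.5 + 53.79)/EI = 271.3/EI
A unit hogging moment at E produces rotation L₁/(3EI) + L₂/(3EI) = 5.267/EI.
Slope continuity at E: θ_0 = M_E·5.267/EI, so M_E = 271.3/5.267 = 51.51 kN·m (hogging).
Span DE, ΣM about D with M_E applied at E: R_E^{DE}·7.6 = 228.9 + 51.51, so R_E^{DE} = 36.9 kN and R_D = 60.25 − 36.9 = 23.35 kN.
Span EF, ΣM about F: R_E^{EF}·8.2 = 52.48 + 51.51, so R_E^{EF} = 12.68 kN and R_F = 12.8 − 12.68 = 0.1181 kN.
R_E = 36.9 + 12.68 = 49.58 kN.

R_E = 49.58 kN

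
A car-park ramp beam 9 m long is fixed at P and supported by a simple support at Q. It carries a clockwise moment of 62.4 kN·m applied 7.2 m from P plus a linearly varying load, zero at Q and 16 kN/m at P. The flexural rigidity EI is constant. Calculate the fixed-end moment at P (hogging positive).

M_P = 58.94 kN·m

Remove the prop at Q; the released (primary) structure is a cantilever built in at P.
Downward deflection at the released point Q due to the loads:
  clockwise couple 62.4 at a = 7.2: M₀a(2L − a)/(2EI) = 2426/EI
  triangular load, peak 16 at the fixed end: w₀L⁴/(30EI) = 3499/EI
  δ_0 = 5925/EI
Tip deflection under a unit load at Q: L³/(3EI) = 243/EI.
The prop prevents deflection at Q: R_Q = δ_0/δ_{QQ} = 5925/243 = 24.38 kN.
Moment equilibrium about P: M_P = Σ(load moments about P) − R_Q·L = 278.4 − 24.38×9 = 58.94 kN·m.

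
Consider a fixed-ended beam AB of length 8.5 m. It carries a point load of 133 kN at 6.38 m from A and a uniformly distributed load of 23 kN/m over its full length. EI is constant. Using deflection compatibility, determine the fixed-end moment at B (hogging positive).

Release both end moments; the primary structure is a simply-supported span AB with redundants M_A and M_B.
Simple-span end rotations at A and B under the given loads:
  at A: point load 133 at a = 6.38: Pab(L + b)/(6LEI) = 374.6/EI
  at B: point load 133 at a = 6.38: Pab(L + a)/(6LEI) = 524.9/EI
  at A: UDL 23: wL³/(24EI) = 588.5/EI
  at B: UDL 23: wL³/(24EI) = 588.5/EI
  θ_A0 = 963.1/EI,  θ_B0 = 1113/EI
Flexibility coefficients: a unit moment at one end gives L/(3EI) there and L/(6EI) at the far end, so f₁₁ = f₂₂ = 2.833/EI and f₁₂ = f₂₁ = 1.417/EI.
Compatibility — zero rotation at each built-in end:
  2.833 M_A + 1.417 M_B = 963.1
  1.417 M_A + 2.833 M_B = 1113
Solving the pair gives M_A = 191.3 kN·m and M_B = 297.3 kN·m (hogging).

M_B = 297.3 kN·m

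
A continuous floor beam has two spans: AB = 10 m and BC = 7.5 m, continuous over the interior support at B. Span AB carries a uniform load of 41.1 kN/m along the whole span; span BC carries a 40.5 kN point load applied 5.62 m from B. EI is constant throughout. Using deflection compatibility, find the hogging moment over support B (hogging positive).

Take M_B as the redundant. Released structure: two simple spans AB and BC with a hinge at B.
Discontinuity in slope at B on the released structure — sum the simple-span end rotations:
  span AB: UDL 41.1: wL³/(24EI) = 1712/EI
  span BC: point load 40.5 at a = 5.62: Pab(L + b)/(6LEI) = 89.19/EI
  relative rotation θ_0 = (1712 + 89.19)/EI = 1802/EI
A unit hogging moment at B produces rotation L₁/(3EI) + L₂/(3EI) = 5.833/EI.
Slope continuity at B: θ_0 = M_B·5.833/EI, so M_B = 1802/5.833 = 308.9 kN·m (hogging).

M_B = 308.9 kN·m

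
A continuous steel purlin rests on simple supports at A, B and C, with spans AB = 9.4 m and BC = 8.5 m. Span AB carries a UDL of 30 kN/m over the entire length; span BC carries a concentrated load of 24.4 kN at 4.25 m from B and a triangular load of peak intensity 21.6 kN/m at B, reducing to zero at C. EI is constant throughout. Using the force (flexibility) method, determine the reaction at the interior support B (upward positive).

R_B = 268.6 kN

Take M_B as the redundant. Released structure: two simple spans AB and BC with a hinge at B.
End slopes at the hinge B, treating each span as simply supported:
  span AB: UDL 30: wL³/(24EI) = 1038/EI
  span BC: point load 24.4 at a = 4.25: Pab(L + b)/(6LEI) = 110.2/EI
  span BC: triangular load, peak 21.6: w₀L³/(45EI) = 294.8/EI
  relative rotation θ_0 = (1038 + 405)/EI = 1443/EI
A unit hogging moment at B produces rotation L₁/(3EI) + L₂/(3EI) = 5.967/EI.
Compatibility: M_B·(L₁+L₂)/(3EI) = θ_0, giving M_B = 241.9 kN·m (hogging).
Span AB, ΣM about A with M_B applied at B: R_B^{AB}·9.4 = 1325 + 241.9, so R_B^{AB} = 166.7 kN and R_A = 282 − 166.7 = 115.3 kN.
Span BC, ΣM about C: R_B^{BC}·8.5 = 623.9 + 241.9, so R_B^{BC} = 101.9 kN and R_C = 116.2 − 101.9 = 14.34 kN.
R_B = 166.7 + 101.9 = 268.6 kN.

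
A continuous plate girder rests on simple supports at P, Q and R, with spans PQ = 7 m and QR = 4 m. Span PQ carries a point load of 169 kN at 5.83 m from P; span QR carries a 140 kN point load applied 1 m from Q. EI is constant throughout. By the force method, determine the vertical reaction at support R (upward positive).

R_R = 2.638 kN

Take M_Q as the redundant. Released structure: two simple spans PQ and QR with a hinge at Q.
End slopes at the hinge Q, treating each span as simply supported:
  span PQ: point load 169 at a = 5.83: Pab(L + a)/(6LEI) = 352.1/EI
  span QR: point load 140 at a = 1: Pab(L + b)/(6LEI) = 122.5/EI
  relative rotation θ_0 = (352.1 + 122.5)/EI = 474.6/EI
A unit hogging moment at Q produces rotation L₁/(3EI) + L₂/(3EI) = 3.667/EI.
Slope continuity at Q: θ_0 = M_Q·3.667/EI, so M_Q = 474.6/3.667 = 129.4 kN·m (hogging).
Span QR, ΣM about R: R_Q^{QR}·4 = 420 + 129.4, so R_Q^{QR} = 137.4 kN and R_R = 140 − 137.4 = 2.638 kN.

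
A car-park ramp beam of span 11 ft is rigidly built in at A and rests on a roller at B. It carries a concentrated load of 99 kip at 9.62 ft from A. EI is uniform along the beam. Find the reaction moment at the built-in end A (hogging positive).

M_A = 67.23 kip·ft

Take the reaction at B as the redundant and release it; the primary structure is a cantilever fixed at A.
Primary-structure tip deflection at B by superposition:
  point load 99 at a = 9.62: Pa²(3L − a)/(6EI) = 35701/EI
Tip deflection under a unit load at B: L³/(3EI) = 443.7/EI.
The prop prevents deflection at B: R_B = δ_0/δ_{BB} = 35701/443.7 = 80.47 kip.
Moment equilibrium about A: M_A = Σ(load moments about A) − R_B·L = 952.4 − 80.47×11 = 67.23 kip·ft.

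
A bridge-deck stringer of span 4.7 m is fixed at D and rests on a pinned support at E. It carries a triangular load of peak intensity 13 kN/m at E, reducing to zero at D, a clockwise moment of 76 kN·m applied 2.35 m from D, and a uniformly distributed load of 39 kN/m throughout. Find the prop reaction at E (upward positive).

R_E = 103.7 kN

Choose R_E as the redundant. The primary structure is the cantilever fixed at D.
Free-end deflection of the primary structure under the applied loading (downward +):
  triangular load, peak 13 at the free end: 11w₀L⁴/(120EI) = 581.5/EI
  clockwise couple 76 at a = 2.35: M₀a(2L − a)/(2EI) = 629.6/EI
  UDL 39: wL⁴/(8EI) = 2379/EI
  δ_0 = 3590/EI
Flexibility coefficient — unit upward force at E: δ_{EE} = L³/(3EI) = 34.61/EI.
Compatibility at E: δ_0 − R_E·δ_{EE} = 0, so R_E = 3590/34.61 = 103.7 kN.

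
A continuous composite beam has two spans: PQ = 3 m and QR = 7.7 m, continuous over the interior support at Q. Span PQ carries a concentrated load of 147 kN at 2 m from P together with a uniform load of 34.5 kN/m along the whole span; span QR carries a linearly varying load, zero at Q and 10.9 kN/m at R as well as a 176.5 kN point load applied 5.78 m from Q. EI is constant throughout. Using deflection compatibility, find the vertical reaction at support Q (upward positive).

R_Q = 288.9 kN

Insert a hinge at Q; M_Q is the redundant, and each span becomes simply supported.
Discontinuity in slope at Q on the released structure — sum the simple-span end rotations:
  span PQ: point load 147 at a = 2: Pab(L + a)/(6LEI) = 81.67/EI
  span PQ: UDL 34.5: wL³/(24EI) = 38.81/EI
  span QR: triangular load, peak 10.9: 7w₀L³/(360EI) = 96.76/EI
  span QR: point load 176.5 at a = 5.78: Pab(L + b)/(6LEI) = 407.9/EI
  relative rotation θ_0 = (120.5 + 504.6)/EI = 625.1/EI
A unit hogging moment at Q produces rotation L₁/(3EI) + L₂/(3EI) = 3.567/EI.
Compatibility: M_Q·(L₁+L₂)/(3EI) = θ_0, giving M_Q = 175.3 kN·m (hogging).
Span PQ, ΣM about P with M_Q applied at Q: R_Q^{PQ}·3 = 449.2 + 175.3, so R_Q^{PQ} = 208.2 kN and R_P = 250.5 − 208.2 = 42.33 kN.
Span QR, ΣM about R: R_Q^{QR}·7.7 = 446.6 + 175.3, so R_Q^{QR} = 80.76 kN and R_R = 218.5 − 80.76 = 137.7 kN.
R_Q = 208.2 + 80.76 = 288.9 kN.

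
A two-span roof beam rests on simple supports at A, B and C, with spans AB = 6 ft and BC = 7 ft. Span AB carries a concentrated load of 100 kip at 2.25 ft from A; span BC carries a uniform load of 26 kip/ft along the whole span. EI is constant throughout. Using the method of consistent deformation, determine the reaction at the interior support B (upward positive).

R_B = 168.9 kip

Take M_B as the redundant. Released structure: two simple spans AB and BC with a hinge at B.
Discontinuity in slope at B on the released structure — sum the simple-span end rotations:
  span AB: point load 100 at a = 2.25: Pab(L + a)/(6LEI) = 193.4/EI
  span BC: UDL 26: wL³/(24EI) = 371.6/EI
  relative rotation θ_0 = (193.4 + 371.6)/EI = 564.9/EI
A unit hogging moment at B produces rotation L₁/(3EI) + L₂/(3EI) = 4.333/EI.
Compatibility: M_B·(L₁+L₂)/(3EI) = θ_0, giving M_B = 130.4 kip·ft (hogging).
Span AB, ΣM about A with M_B applied at B: R_B^{AB}·6 = 225 + 130.4, so R_B^{AB} = 59.23 kip and R_A = 100 − 59.23 = 40.77 kip.
Span BC, ΣM about C: R_B^{BC}·7 = 637 + 130.4, so R_B^{BC} = 109.6 kip and R_C = 182 − 109.6 = 72.38 kip.
R_B = 59.23 + 109.6 = 168.9 kip.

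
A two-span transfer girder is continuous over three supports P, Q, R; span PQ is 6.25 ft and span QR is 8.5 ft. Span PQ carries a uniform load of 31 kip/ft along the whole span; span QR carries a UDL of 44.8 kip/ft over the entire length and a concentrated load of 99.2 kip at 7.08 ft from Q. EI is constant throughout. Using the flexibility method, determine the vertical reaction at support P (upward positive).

R_P = 42.99 kip

Insert a hinge at Q; M_Q is the redundant, and each span becomes simply supported.
Rotations at Q on the released spans (each span's end-slope, ×1/EI):
  span PQ: UDL 31: wL³/(24EI) = 315.3/EI
  span QR: UDL 44.8: wL³/(24EI) = 1146/EI
  span QR: point load 99.2 at a = 7.08: Pab(L + b)/(6LEI) = 194/EI
  relative rotation θ_0 = (315.3 + 1340)/EI = 1656/EI
A unit hogging moment at Q produces rotation L₁/(3EI) + L₂/(3EI) = 4.917/EI.
Slope continuity at Q: θ_0 = M_Q·4.917/EI, so M_Q = 1656/4.917 = 336.8 kip·ft (hogging).
Span PQ, ΣM about P with M_Q applied at Q: R_Q^{PQ}·6.25 = 605.5 + 336.8, so R_Q^{PQ} = 150.8 kip and R_P = 193.8 − 150.8 = 42.99 kip.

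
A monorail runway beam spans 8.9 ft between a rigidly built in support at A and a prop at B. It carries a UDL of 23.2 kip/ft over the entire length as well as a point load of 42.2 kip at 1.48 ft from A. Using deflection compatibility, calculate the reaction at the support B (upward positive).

R_B = 79.08 kip

Release the roller at B. Primary structure: cantilever fixed at A.
Free-end deflection of the primary structure under the applied loading (downward +):
  UDL 23.2: wL⁴/(8EI) = 18195/EI
  point load 42.2 at a = 1.48: Pa²(3L − a)/(6EI) = 388.5/EI
  δ_0 = 18584/EI
Flexibility coefficient — unit upward force at B: δ_{BB} = L³/(3EI) = 235/EI.
The prop prevents deflection at B: R_B = δ_0/δ_{BB} = 18584/235 = 79.08 kip.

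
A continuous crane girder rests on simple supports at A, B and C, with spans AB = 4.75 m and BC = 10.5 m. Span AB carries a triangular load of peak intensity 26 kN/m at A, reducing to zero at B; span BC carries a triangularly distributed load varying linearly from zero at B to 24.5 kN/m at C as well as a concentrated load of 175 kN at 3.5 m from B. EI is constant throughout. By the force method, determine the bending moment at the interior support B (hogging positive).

M_B = 353.4 kN·m

Take M_B as the redundant. Released structure: two simple spans AB and BC with a hinge at B.
Rotations at B on the released spans (each span's end-slope, ×1/EI):
  span AB: triangular load, peak 26: 7w₀L³/(360EI) = 54.18/EI
  span BC: triangular load, peak 24.5: 7w₀L³/(360EI) = 551.5/EI
  span BC: point load 175 at a = 3.5: Pab(L + b)/(6LEI) = 1191/EI
  relative rotation θ_0 = (54.18 + 1742)/EI = 1797/EI
A unit hogging moment at B produces rotation L₁/(3EI) + L₂/(3EI) = 5.083/EI.
Compatibility: M_B·(L₁+L₂)/(3EI) = θ_0, giving M_B = 353.4 kN·m (hogging).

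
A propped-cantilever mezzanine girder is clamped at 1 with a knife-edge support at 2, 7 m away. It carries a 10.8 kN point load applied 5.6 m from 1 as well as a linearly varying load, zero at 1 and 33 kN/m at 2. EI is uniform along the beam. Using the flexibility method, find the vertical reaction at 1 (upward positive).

R_1 = 55.17 kN

Release the roller at 2. Primary structure: cantilever fixed at 1.
Downward deflection at the released point 2 due to the loads:
  point load 10.8 at a = 5.6: Pa²(3L − a)/(6EI) = 869.3/EI
  triangular load, peak 33 at the free end: 11w₀L⁴/(120EI) = 7263/EI
  δ_0 = 8132/EI
Tip deflection under a unit load at 2: L³/(3EI) = 114.3/EI.
Compatibility at 2: δ_0 − R_2·δ_{22} = 0, so R_2 = 8132/114.3 = 71.13 kN.
Vertical equilibrium: R_1 = ΣP − R_2 = 126.3 − 71.13 = 55.17 kN.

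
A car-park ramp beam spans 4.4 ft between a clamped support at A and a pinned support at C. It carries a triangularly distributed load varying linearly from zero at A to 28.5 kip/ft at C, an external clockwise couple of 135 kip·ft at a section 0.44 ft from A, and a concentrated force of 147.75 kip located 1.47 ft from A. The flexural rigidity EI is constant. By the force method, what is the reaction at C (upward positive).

R_C = 65.21 kip

Remove the prop at C; the released (primary) structure is a cantilever built in at A.
Deflection at C on the released cantilever, summing each load's contribution:
  triangular load, peak 28.5 at the free end: 11w₀L⁴/(120EI) = 979.2/EI
  clockwise couple 135 at a = 0.44: M₀a(2L − a)/(2EI) = 248.3/EI
  point load 147.75 at a = 1.47: Pa²(3L − a)/(6EI) = 624.2/EI
  δ_0 = 1852/EI
Flexibility coefficient — unit upward force at C: δ_{CC} = L³/(3EI) = 28.39/EI.
The prop prevents deflection at C: R_C = δ_0/δ_{CC} = 1852/28.39 = 65.21 kip.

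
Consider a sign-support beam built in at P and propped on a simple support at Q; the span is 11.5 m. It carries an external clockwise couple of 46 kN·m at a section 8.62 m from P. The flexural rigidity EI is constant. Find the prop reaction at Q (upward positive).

Remove the prop at Q; the released (primary) structure is a cantilever built in at P.
Downward deflection at the released point Q due to the loads:
  clockwise couple 46 at a = 8.62: M₀a(2L − a)/(2EI) = 2851/EI
Flexibility coefficient — unit upward force at Q: δ_{QQ} = L³/(3EI) = 507/EI.
The prop prevents deflection at Q: R_Q = δ_0/δ_{QQ} = 2851/507 = 5.624 kN.

R_Q = 5.624 kN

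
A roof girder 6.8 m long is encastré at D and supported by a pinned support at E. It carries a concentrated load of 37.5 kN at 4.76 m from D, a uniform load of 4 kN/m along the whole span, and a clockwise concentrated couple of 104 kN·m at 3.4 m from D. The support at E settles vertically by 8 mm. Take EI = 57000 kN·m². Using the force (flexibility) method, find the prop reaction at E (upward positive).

R_E = 44.19 kN

Remove the prop at E; the released (primary) structure is a cantilever built in at D.
Deflection at E on the released cantilever, summing each load's contribution:
  point load 37.5 at a = 4.76: Pa²(3L − a)/(6EI) = 2215/EI
  UDL 4: wL⁴/(8EI) = 1069/EI
  clockwise couple 104 at a = 3.4: M₀a(2L − a)/(2EI) = 1803/EI
  δ_0 = 5087/EI
Flexibility coefficient — unit upward force at E: δ_{EE} = L³/(3EI) = 104.8/EI.
With EI = 57000 kN·m²: δ_0 = 0.089249 m and δ_{EE} = 0.001839 m/kN.
Compatibility — the beam at E must follow the support down by 0.008 m: δ_0 − R_E·δ_{EE} = 0.008, so R_E = (0.089249 − 0.008)/0.001839 = 44.19 kN.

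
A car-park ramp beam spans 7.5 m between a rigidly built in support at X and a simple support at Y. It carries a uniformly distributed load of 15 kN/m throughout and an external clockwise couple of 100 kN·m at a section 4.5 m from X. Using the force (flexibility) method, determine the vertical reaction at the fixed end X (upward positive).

R_X = 53.51 kN

Take the reaction at Y as the redundant and release it; the primary structure is a cantilever fixed at X.
Free-end deflection of the primary structure under the applied loading (downward +):
  UDL 15: wL⁴/(8EI) = 5933/EI
  clockwise couple 100 at a = 4.5: M₀a(2L − a)/(2EI) = 2362/EI
  δ_0 = 8295/EI
Tip deflection under a unit load at Y: L³/(3EI) = 140.6/EI.
The prop prevents deflection at Y: R_Y = δ_0/δ_{YY} = 8295/140.6 = 58.99 kN.
Vertical equilibrium: R_X = ΣP − R_Y = 112.5 − 58.99 = 53.51 kN.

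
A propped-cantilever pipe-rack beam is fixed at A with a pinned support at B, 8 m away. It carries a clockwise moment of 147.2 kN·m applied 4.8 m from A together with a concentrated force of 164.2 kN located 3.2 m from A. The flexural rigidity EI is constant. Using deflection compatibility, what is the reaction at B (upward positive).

Take the reaction at B as the redundant and release it; the primary structure is a cantilever fixed at A.
Deflection at B on the released cantilever, summing each load's contribution:
  clockwise couple 147.2 at a = 4.8: M₀a(2L − a)/(2EI) = 3957/EI
  point load 164.2 at a = 3.2: Pa²(3L − a)/(6EI) = 5829/EI
  δ_0 = 9786/EI
Flexibility coefficient — unit upward force at B: δ_{BB} = L³/(3EI) = 170.7/EI.
The prop prevents deflection at B: R_B = δ_0/δ_{BB} = 9786/170.7 = 57.34 kN.

R_B = 57.34 kN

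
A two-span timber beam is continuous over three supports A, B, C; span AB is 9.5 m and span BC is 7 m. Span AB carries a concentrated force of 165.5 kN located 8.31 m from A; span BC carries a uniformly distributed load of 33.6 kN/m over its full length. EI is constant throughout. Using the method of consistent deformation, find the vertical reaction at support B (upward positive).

Take M_B as the redundant. Released structure: two simple spans AB and BC with a hinge at B.
Rotations at B on the released spans (each span's end-slope, ×1/EI):
  span AB: point load 165.5 at a = 8.31: Pab(L + a)/(6LEI) = 511.4/EI
  span BC: UDL 33.6: wL³/(24EI) = 480.2/EI
  relative rotation θ_0 = (511.4 + 480.2)/EI = 991.6/EI
A unit hogging moment at B produces rotation L₁/(3EI) + L₂/(3EI) = 5.5/EI.
Slope continuity at B: θ_0 = M_B·5.5/EI, so M_B = 991.6/5.5 = 180.3 kN·m (hogging).
Span AB, ΣM about A with M_B applied at B: R_B^{AB}·9.5 = 1375 + 180.3, so R_B^{AB} = 163.7 kN and R_A = 165.5 − 163.7 = 1.754 kN.
Span BC, ΣM about C: R_B^{BC}·7 = 823.2 + 180.3, so R_B^{BC} = 143.4 kN and R_C = 235.2 − 143.4 = 91.84 kN.
R_B = 163.7 + 143.4 = 307.1 kN.

R_B = 307.1 kN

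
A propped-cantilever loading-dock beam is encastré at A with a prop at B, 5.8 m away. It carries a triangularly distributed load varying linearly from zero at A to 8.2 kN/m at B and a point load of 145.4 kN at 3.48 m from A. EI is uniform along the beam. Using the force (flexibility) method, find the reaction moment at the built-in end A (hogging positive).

Release the roller at B. Primary structure: cantilever fixed at A.
Deflection at B on the released cantilever, summing each load's contribution:
  triangular load, peak 8.2 at the free end: 11w₀L⁴/(120EI) = 850.6/EI
  point load 145.4 at a = 3.48: Pa²(3L − a)/(6EI) = 4085/EI
  δ_0 = 4936/EI
Flexibility coefficient — unit upward force at B: δ_{BB} = L³/(3EI) = 65.04/EI.
Compatibility at B: δ_0 − R_B·δ_{BB} = 0, so R_B = 4936/65.04 = 75.89 kN.
Moment equilibrium about A: M_A = Σ(load moments about A) − R_B·L = 597.9 − 75.89×5.8 = 157.8 kN·m.

M_A = 157.8 kN·m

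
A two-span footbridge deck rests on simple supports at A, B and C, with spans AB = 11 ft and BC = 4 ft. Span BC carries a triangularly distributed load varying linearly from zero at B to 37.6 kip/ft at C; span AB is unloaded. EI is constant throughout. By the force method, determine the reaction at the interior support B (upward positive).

Take M_B as the redundant. Released structure: two simple spans AB and BC with a hinge at B.
Discontinuity in slope at B on the released structure — sum the simple-span end rotations:
  span BC: triangular load, peak 37.6: 7w₀L³/(360EI) = 46.79/EI
  relative rotation θ_0 = (0 + 46.79)/EI = 46.79/EI
A unit hogging moment at B produces rotation L₁/(3EI) + L₂/(3EI) = 5/EI.
Compatibility: M_B·(L₁+L₂)/(3EI) = θ_0, giving M_B = 9.358 kip·ft (hogging).
Span AB, ΣM about A with M_B applied at B: R_B^{AB}·11 = 0 + 9.358, so R_B^{AB} = 0.8507 kip and R_A = 0 − 0.8507 = -0.8507 kip.
Span BC, ΣM about C: R_B^{BC}·4 = 100.3 + 9.358, so R_B^{BC} = 27.41 kip and R_C = 75.2 − 27.41 = 47.79 kip.
R_B = 0.8507 + 27.41 = 28.26 kip.

R_B = 28.26 kip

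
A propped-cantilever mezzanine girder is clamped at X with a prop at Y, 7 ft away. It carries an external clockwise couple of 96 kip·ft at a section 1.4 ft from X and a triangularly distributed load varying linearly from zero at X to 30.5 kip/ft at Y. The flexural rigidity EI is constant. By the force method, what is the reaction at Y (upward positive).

Choose R_Y as the redundant. The primary structure is the cantilever fixed at X.
Deflection at Y on the released cantilever, summing each load's contribution:
  clockwise couple 96 at a = 1.4: M₀a(2L − a)/(2EI) = 846.7/EI
  triangular load, peak 30.5 at the free end: 11w₀L⁴/(120EI) = 6713/EI
  δ_0 = 7560/EI
Tip deflection under a unit load at Y: L³/(3EI) = 114.3/EI.
Compatibility at Y: δ_0 − R_Y·δ_{YY} = 0, so R_Y = 7560/114.3 = 66.12 kip.

R_Y = 66.12 kip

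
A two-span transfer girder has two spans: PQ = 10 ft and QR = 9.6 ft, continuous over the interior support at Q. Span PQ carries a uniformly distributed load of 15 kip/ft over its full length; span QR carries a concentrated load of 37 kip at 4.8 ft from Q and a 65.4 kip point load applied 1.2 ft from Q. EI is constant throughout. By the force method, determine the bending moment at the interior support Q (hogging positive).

M_Q = 159.8 kip·ft

Insert a hinge at Q; M_Q is the redundant, and each span becomes simply supported.
Discontinuity in slope at Q on the released structure — sum the simple-span end rotations:
  span PQ: UDL 15: wL³/(24EI) = 625/EI
  span QR: point load 37 at a = 4.8: Pab(L + b)/(6LEI) = 213.1/EI
  span QR: point load 65.4 at a = 1.2: Pab(L + b)/(6LEI) = 206/EI
  relative rotation θ_0 = (625 + 419.1)/EI = 1044/EI
A unit hogging moment at Q produces rotation L₁/(3EI) + L₂/(3EI) = 6.533/EI.
Slope continuity at Q: θ_0 = M_Q·6.533/EI, so M_Q = 1044/6.533 = 159.8 kip·ft (hogging).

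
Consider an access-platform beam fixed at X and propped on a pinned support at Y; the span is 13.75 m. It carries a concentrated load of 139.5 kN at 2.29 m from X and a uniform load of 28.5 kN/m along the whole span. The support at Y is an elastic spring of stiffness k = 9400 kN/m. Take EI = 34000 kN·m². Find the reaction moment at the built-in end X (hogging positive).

Take the reaction at Y as the redundant and release it; the primary structure is a cantilever fixed at X.
Primary-structure tip deflection at Y by superposition:
  point load 139.5 at a = 2.29: Pa²(3L − a)/(6EI) = 4750/EI
  UDL 28.5: wL⁴/(8EI) = 127340/EI
  δ_0 = 132090/EI
Tip deflection under a unit load at Y: L³/(3EI) = 866.5/EI.
With EI = 34000 kN·m²: δ_0 = 3.885 m and δ_{YY} = 0.025486 m/kN.
Compatibility — the spring shortens by R_Y/k under the reaction it provides: δ_0 − R_Y·δ_{YY} = R_Y/k. With 1/k = 0.000106 m/kN, R_Y = δ_0 / (δ_{YY} + 1/k) = 3.885 / (0.025486 + 0.000106) = 151.8 kN.
Moment equilibrium about X: M_X = Σ(load moments about X) − R_Y·L = 3014 − 151.8×13.75 = 926.3 kN·m.

M_X = 926.3 kN·m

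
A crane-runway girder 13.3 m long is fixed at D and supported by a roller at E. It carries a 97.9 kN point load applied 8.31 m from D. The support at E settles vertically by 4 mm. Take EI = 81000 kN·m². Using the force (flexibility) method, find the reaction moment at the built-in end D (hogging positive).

M_D = 215.4 kN·m

Choose R_E as the redundant. The primary structure is the cantilever fixed at D.
Downward deflection at the released point E due to the loads:
  point load 97.9 at a = 8.31: Pa²(3L − a)/(6EI) = 35595/EI
Flexibility coefficient — unit upward force at E: δ_{EE} = L³/(3EI) = 784.2/EI.
With EI = 81000 kN·m²: δ_0 = 0.43944 m and δ_{EE} = 0.009682 m/kN.
Compatibility — the beam at E must follow the support down by 0.004 m: δ_0 − R_E·δ_{EE} = 0.004, so R_E = (0.43944 − 0.004)/0.009682 = 44.98 kN.
Moment equilibrium about D: M_D = Σ(load moments about D) − R_E·L = 813.5 − 44.98×13.3 = 215.4 kN·m.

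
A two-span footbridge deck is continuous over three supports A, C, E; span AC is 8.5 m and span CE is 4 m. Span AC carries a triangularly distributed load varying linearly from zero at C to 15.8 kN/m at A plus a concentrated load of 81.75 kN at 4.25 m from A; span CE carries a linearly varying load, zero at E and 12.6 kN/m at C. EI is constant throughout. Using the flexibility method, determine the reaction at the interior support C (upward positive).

R_C = 130.9 kN

Insert a hinge at C; M_C is the redundant, and each span becomes simply supported.
Rotations at C on the released spans (each span's end-slope, ×1/EI):
  span AC: triangular load, peak 15.8: 7w₀L³/(360EI) = 188.7/EI
  span AC: point load 81.75 at a = 4.25: Pab(L + a)/(6LEI) = 369.2/EI
  span CE: triangular load, peak 12.6: w₀L³/(45EI) = 17.92/EI
  relative rotation θ_0 = (557.8 + 17.92)/EI = 575.7/EI
A unit hogging moment at C produces rotation L₁/(3EI) + L₂/(3EI) = 4.167/EI.
Compatibility: M_C·(L₁+L₂)/(3EI) = θ_0, giving M_C = 138.2 kN·m (hogging).
Span AC, ΣM about A with M_C applied at C: R_C^{AC}·8.5 = 537.7 + 138.2, so R_C^{AC} = 79.51 kN and R_A = 148.9 − 79.51 = 69.39 kN.
Span CE, ΣM about E: R_C^{CE}·4 = 67.2 + 138.2, so R_C^{CE} = 51.34 kN and R_E = 25.2 − 51.34 = -26.14 kN.
R_C = 79.51 + 51.34 = 130.9 kN.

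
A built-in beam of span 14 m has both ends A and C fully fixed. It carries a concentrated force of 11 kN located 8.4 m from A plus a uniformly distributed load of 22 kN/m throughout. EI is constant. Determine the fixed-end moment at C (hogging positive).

Take the two fixed-end moments M_A, M_C as redundants; the released structure is the simple span AC.
On the primary (simply-supported) span, the end slopes from the loading are:
  at A: point load 11 at a = 8.4: Pab(L + b)/(6LEI) = 120.7/EI
  at C: point load 11 at a = 8.4: Pab(L + a)/(6LEI) = 138/EI
  at A: UDL 22: wL³/(24EI) = 2515/EI
  at C: UDL 22: wL³/(24EI) = 2515/EI
  θ_A0 = 2636/EI,  θ_C0 = 2653/EI
Flexibility coefficients: a unit moment at one end gives L/(3EI) there and L/(6EI) at the far end, so f₁₁ = f₂₂ = 4.667/EI and f₁₂ = f₂₁ = 2.333/EI.
Compatibility — zero rotation at each built-in end:
  4.667 M_A + 2.333 M_C = 2636
  2.333 M_A + 4.667 M_C = 2653
Solving the pair gives M_A = 374.1 kN·m and M_C = 381.5 kN·m (hogging).

M_C = 381.5 kN·m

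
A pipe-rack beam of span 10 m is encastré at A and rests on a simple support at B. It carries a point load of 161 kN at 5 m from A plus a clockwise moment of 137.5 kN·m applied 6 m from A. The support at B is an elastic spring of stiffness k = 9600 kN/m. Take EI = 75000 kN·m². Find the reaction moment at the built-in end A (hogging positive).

Take the reaction at B as the redundant and release it; the primary structure is a cantilever fixed at A.
Downward deflection at the released point B due to the loads:
  point load 161 at a = 5: Pa²(3L − a)/(6EI) = 16771/EI
  clockwise couple 137.5 at a = 6: M₀a(2L − a)/(2EI) = 5775/EI
  δ_0 = 22546/EI
Flexibility coefficient — unit upward force at B: δ_{BB} = L³/(3EI) = 333.3/EI.
With EI = 75000 kN·m²: δ_0 = 0.30061 m and δ_{BB} = 0.004444 m/kN.
Compatibility — the spring shortens by R_B/k under the reaction it provides: δ_0 − R_B·δ_{BB} = R_B/k. With 1/k = 0.000104 m/kN, R_B = δ_0 / (δ_{BB} + 1/k) = 0.30061 / (0.004444 + 0.000104) = 66.09 kN.
Moment equilibrium about A: M_A = Σ(load moments about A) − R_B·L = 942.5 − 66.09×10 = 281.6 kN·m.

M_A = 281.6 kN·m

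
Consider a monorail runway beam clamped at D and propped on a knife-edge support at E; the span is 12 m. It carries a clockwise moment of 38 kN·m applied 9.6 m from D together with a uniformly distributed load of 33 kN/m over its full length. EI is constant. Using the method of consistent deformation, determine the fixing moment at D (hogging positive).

M_D = 577.3 kN·m

Take the reaction at E as the redundant and release it; the primary structure is a cantilever fixed at D.
Primary-structure tip deflection at E by superposition:
  clockwise couple 38 at a = 9.6: M₀a(2L − a)/(2EI) = 2627/EI
  UDL 33: wL⁴/(8EI) = 85536/EI
  δ_0 = 88163/EI
Tip deflection under a unit load at E: L³/(3EI) = 576/EI.
The prop prevents deflection at E: R_E = δ_0/δ_{EE} = 88163/576 = 153.1 kN.
Moment equilibrium about D: M_D = Σ(load moments about D) − R_E·L = 2414 − 153.1×12 = 577.3 kN·m.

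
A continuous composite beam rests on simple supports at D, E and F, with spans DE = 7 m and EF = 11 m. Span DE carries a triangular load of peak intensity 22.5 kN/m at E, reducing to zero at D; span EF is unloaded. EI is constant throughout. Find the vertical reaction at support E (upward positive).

R_E = 59.18 kN

Insert a hinge at E; M_E is the redundant, and each span becomes simply supported.
Discontinuity in slope at E on the released structure — sum the simple-span end rotations:
  span DE: triangular load, peak 22.5: w₀L³/(45EI) = 171.5/EI
  relative rotation θ_0 = (171.5 + 0)/EI = 171.5/EI
A unit hogging moment at E produces rotation L₁/(3EI) + L₂/(3EI) = 6/EI.
Compatibility: M_E·(L₁+L₂)/(3EI) = θ_0, giving M_E = 28.58 kN·m (hogging).
Span DE, ΣM about D with M_E applied at E: R_E^{DE}·7 = 367.5 + 28.58, so R_E^{DE} = 56.58 kN and R_D = 78.75 − 56.58 = 22.17 kN.
Span EF, ΣM about F: R_E^{EF}·11 = 0 + 28.58, so R_E^{EF} = 2.598 kN and R_F = 0 − 2.598 = -2.598 kN.
R_E = 56.58 + 2.598 = 59.18 kN.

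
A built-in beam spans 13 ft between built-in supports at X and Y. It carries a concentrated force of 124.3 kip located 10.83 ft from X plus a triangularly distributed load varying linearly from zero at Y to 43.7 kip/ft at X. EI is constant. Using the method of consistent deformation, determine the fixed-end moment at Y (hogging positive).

M_Y = 433.4 kip·ft

Release both end moments; the primary structure is a simply-supported span XY with redundants M_X and M_Y.
Simple-span end rotations at X and Y under the given loads:
  at X: point load 124.3 at a = 10.83: Pab(L + b)/(6LEI) = 568.1/EI
  at Y: point load 124.3 at a = 10.83: Pab(L + a)/(6LEI) = 892.5/EI
  at X: triangular load, peak 43.7: w₀L³/(45EI) = 2134/EI
  at Y: triangular load, peak 43.7: 7w₀L³/(360EI) = 1867/EI
  θ_X0 = 2702/EI,  θ_Y0 = 2759/EI
Flexibility coefficients: a unit moment at one end gives L/(3EI) there and L/(6EI) at the far end, so f₁₁ = f₂₂ = 4.333/EI and f₁₂ = f₂₁ = 2.167/EI.
Compatibility — zero rotation at each built-in end:
  4.333 M_X + 2.167 M_Y = 2702
  2.167 M_X + 4.333 M_Y = 2759
Solving the pair gives M_X = 406.8 kip·ft and M_Y = 433.4 kip·ft (hogging).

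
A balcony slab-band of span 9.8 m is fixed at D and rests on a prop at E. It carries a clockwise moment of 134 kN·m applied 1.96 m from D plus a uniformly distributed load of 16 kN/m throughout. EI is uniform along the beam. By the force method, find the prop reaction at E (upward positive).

R_E = 66.18 kN

Take the reaction at E as the redundant and release it; the primary structure is a cantilever fixed at D.
Downward deflection at the released point E due to the loads:
  clockwise couple 134 at a = 1.96: M₀a(2L − a)/(2EI) = 2316/EI
  UDL 16: wL⁴/(8EI) = 18447/EI
  δ_0 = 20764/EI
Flexibility coefficient — unit upward force at E: δ_{EE} = L³/(3EI) = 313.7/EI.
The prop prevents deflection at E: R_E = δ_0/δ_{EE} = 20764/313.7 = 66.18 kN.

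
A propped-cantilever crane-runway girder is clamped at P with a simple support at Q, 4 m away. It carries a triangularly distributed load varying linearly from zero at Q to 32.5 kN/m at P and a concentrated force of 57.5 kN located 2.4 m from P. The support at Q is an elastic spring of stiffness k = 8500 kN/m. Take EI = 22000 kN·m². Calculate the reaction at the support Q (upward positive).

R_Q = 33.75 kN

Take the reaction at Q as the redundant and release it; the primary structure is a cantilever fixed at P.
Free-end deflection of the primary structure under the applied loading (downward +):
  triangular load, peak 32.5 at the fixed end: w₀L⁴/(30EI) = 277.3/EI
  point load 57.5 at a = 2.4: Pa²(3L − a)/(6EI) = 529.9/EI
  δ_0 = 807.3/EI
Flexibility coefficient — unit upward force at Q: δ_{QQ} = L³/(3EI) = 21.33/EI.
With EI = 22000 kN·m²: δ_0 = 0.036693 m and δ_{QQ} = 0.00097 m/kN.
Compatibility — the spring shortens by R_Q/k under the reaction it provides: δ_0 − R_Q·δ_{QQ} = R_Q/k. With 1/k = 0.000118 m/kN, R_Q = δ_0 / (δ_{QQ} + 1/k) = 0.036693 / (0.00097 + 0.000118) = 33.75 kN.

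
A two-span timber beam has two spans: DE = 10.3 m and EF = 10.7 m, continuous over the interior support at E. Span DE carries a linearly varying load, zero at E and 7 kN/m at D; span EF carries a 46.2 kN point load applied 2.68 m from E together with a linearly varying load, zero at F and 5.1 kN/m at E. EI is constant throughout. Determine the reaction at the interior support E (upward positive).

R_E = 80.54 kN

Insert a hinge at E; M_E is the redundant, and each span becomes simply supported.
Rotations at E on the released spans (each span's end-slope, ×1/EI):
  span DE: triangular load, peak 7: 7w₀L³/(360EI) = 148.7/EI
  span EF: point load 46.2 at a = 2.68: Pab(L + b)/(6LEI) = 289.5/EI
  span EF: triangular load, peak 5.1: w₀L³/(45EI) = 138.8/EI
  relative rotation θ_0 = (148.7 + 428.4)/EI = 577.1/EI
A unit hogging moment at E produces rotation L₁/(3EI) + L₂/(3EI) = 7/EI.
Slope continuity at E: θ_0 = M_E·7/EI, so M_E = 577.1/7 = 82.45 kN·m (hogging).
Span DE, ΣM about D with M_E applied at E: R_E^{DE}·10.3 = 123.8 + 82.45, so R_E^{DE} = 20.02 kN and R_D = 36.05 − 20.02 = 16.03 kN.
Span EF, ΣM about F: R_E^{EF}·10.7 = 565.2 + 82.45, so R_E^{EF} = 60.52 kN and R_F = 73.48 − 60.52 = 12.96 kN.
R_E = 20.02 + 60.52 = 80.54 kN.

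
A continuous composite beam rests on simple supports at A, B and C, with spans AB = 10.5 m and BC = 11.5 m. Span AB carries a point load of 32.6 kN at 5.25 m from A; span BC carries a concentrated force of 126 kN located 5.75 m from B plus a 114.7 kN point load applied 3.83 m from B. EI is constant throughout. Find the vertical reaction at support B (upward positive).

R_B = 210.5 kN

Take M_B as the redundant. Released structure: two simple spans AB and BC with a hinge at B.
Rotations at B on the released spans (each span's end-slope, ×1/EI):
  span AB: point load 32.6 at a = 5.25: Pab(L + a)/(6LEI) = 224.6/EI
  span BC: point load 126 at a = 5.75: Pab(L + b)/(6LEI) = 1041/EI
  span BC: point load 114.7 at a = 3.83: Pab(L + b)/(6LEI) = 936.1/EI
  relative rotation θ_0 = (224.6 + 1978)/EI = 2202/EI
A unit hogging moment at B produces rotation L₁/(3EI) + L₂/(3EI) = 7.333/EI.
Compatibility: M_B·(L₁+L₂)/(3EI) = θ_0, giving M_B = 300.3 kN·m (hogging).
Span AB, ΣM about A with M_B applied at B: R_B^{AB}·10.5 = 171.2 + 300.3, so R_B^{AB} = 44.9 kN and R_A = 32.6 − 44.9 = -12.3 kN.
Span BC, ΣM about C: R_B^{BC}·11.5 = 1604 + 300.3, so R_B^{BC} = 165.6 kN and R_C = 240.7 − 165.6 = 75.09 kN.
R_B = 44.9 + 165.6 = 210.5 kN.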